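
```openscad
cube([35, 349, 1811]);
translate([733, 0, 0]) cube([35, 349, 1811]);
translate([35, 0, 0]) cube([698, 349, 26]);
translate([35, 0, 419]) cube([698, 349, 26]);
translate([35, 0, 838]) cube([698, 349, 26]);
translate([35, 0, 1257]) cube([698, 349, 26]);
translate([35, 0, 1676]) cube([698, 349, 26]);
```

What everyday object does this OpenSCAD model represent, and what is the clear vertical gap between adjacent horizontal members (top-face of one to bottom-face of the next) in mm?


A bookshelf. The clear shelf gap is 393 mm.

Two tall side panels with 5 horizontal boards between them — a bookshelf. The first two shelf undersides are at z = 0 and z = 419; with shelf thickness 26, the clear gap is 419 − 0 − 26 = 393 mm.


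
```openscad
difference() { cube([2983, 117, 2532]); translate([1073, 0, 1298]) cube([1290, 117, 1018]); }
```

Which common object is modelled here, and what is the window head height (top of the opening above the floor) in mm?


A wall with a window opening. The window head height is 2316 mm.

A wall with a rectangular opening subtracted — a window. Sill at z = 1298, opening 1018 mm tall, so the head is at 1298 + 1018 = 2316 mm.


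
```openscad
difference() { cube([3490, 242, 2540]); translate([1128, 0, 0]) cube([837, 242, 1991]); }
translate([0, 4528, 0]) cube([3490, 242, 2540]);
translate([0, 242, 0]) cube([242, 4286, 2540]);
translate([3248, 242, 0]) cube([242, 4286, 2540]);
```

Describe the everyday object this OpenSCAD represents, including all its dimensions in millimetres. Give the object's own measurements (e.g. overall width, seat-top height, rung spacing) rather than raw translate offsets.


A single room: four walls, each 2540 mm tall and 242 mm thick, enclosing an outside footprint 3490×4770 mm (x × y), no floor or roof. The front and back walls (−y and +y sides) run the full x-width; the side walls fit between their inner faces. A door opening 837 mm wide and 1991 mm tall is cut through the front wall from the floor up, its −x edge 1128 mm from the wall's −x end.


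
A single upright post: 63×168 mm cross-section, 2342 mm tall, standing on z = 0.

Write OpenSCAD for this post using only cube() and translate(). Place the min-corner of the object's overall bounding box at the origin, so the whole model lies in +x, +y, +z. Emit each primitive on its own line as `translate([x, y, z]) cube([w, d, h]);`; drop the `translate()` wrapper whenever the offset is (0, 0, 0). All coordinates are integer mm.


cube([63, 168, 2342]);


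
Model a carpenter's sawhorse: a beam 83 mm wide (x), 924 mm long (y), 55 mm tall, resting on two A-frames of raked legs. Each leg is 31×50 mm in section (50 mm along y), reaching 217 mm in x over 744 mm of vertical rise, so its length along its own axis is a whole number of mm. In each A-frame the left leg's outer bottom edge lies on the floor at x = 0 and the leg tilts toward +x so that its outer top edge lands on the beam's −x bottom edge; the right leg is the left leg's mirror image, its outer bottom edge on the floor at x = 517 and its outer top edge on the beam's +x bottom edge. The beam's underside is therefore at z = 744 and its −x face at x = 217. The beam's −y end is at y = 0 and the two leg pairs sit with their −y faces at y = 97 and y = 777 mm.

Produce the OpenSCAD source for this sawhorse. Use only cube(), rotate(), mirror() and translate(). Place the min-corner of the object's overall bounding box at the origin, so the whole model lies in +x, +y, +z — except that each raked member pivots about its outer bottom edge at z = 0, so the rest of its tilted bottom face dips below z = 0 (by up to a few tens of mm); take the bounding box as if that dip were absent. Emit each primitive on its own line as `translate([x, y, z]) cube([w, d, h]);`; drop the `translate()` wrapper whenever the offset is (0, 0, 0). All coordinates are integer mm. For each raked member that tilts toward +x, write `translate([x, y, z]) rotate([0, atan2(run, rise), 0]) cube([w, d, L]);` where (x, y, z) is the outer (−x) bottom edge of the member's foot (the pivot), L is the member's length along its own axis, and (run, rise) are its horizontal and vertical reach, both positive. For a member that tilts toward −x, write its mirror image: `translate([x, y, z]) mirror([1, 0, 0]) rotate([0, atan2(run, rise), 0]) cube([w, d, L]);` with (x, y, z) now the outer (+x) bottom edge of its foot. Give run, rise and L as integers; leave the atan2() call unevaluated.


translate([217, 0, 744]) cube([83, 924, 55]);
translate([0, 97, 0]) rotate([0, atan2(217, 744), 0]) cube([31, 50, 775]);
translate([517, 97, 0]) mirror([1, 0, 0]) rotate([0, atan2(217, 744), 0]) cube([31, 50, 775]);
translate([0, 777, 0]) rotate([0, atan2(217, 744), 0]) cube([31, 50, 775]);
translate([517, 777, 0]) mirror([1, 0, 0]) rotate([0, atan2(217, 744), 0]) cube([31, 50, 775]);


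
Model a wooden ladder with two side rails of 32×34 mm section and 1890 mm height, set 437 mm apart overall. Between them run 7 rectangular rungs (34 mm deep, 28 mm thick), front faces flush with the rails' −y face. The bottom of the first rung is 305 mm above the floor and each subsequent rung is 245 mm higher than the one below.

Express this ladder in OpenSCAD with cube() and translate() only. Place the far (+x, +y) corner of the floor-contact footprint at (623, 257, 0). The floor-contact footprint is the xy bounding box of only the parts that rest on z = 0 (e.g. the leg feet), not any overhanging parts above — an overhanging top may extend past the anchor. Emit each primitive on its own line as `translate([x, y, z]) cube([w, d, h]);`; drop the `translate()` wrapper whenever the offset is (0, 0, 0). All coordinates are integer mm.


translate([186, 223, 0]) cube([32, 34, 1890]);
translate([591, 223, 0]) cube([32, 34, 1890]);
translate([218, 223, 305]) cube([373, 34, 28]);
translate([218, 223, 550]) cube([373, 34, 28]);
translate([218, 223, 795]) cube([373, 34, 28]);
translate([218, 223, 1040]) cube([373, 34, 28]);
translate([218, 223, 1285]) cube([373, 34, 28]);
translate([218, 223, 1530]) cube([373, 34, 28]);
translate([218, 223, 1775]) cube([373, 34, 28]);


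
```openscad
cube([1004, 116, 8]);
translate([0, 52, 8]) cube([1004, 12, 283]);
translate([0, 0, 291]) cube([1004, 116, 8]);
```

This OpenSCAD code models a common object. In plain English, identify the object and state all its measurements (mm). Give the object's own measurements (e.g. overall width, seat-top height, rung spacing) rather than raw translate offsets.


An I-beam lying along x, 1004 mm long. Overall section height 299 mm. Two flanges 116 mm wide (y) and 8 mm thick, one on the floor and one at the top; a web 12 mm thick runs between them, centred on the flange width.


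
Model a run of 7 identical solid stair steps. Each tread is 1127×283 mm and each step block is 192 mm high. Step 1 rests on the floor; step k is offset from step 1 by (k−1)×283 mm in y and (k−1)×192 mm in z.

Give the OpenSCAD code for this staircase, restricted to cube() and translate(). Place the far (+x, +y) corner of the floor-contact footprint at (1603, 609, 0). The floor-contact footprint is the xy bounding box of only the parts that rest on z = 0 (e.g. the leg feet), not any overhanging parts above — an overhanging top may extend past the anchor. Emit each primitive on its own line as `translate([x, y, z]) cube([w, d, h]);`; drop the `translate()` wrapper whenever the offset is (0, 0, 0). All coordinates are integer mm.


translate([476, 326, 0]) cube([1127, 283, 192]);
translate([476, 609, 192]) cube([1127, 283, 192]);
translate([476, 892, 384]) cube([1127, 283, 192]);
translate([476, 1175, 576]) cube([1127, 283, 192]);
translate([476, 1458, 768]) cube([1127, 283, 192]);
translate([476, 1741, 960]) cube([1127, 283, 192]);
translate([476, 2024, 1152]) cube([1127, 283, 192]);


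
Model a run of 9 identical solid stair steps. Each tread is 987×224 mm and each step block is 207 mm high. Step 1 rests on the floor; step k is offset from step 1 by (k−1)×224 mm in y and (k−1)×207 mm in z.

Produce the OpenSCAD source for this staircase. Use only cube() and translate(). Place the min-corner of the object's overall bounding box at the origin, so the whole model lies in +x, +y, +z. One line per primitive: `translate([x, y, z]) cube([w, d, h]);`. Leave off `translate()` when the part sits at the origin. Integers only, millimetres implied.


cube([987, 224, 207]);
translate([0, 224, 207]) cube([987, 224, 207]);
translate([0, 448, 414]) cube([987, 224, 207]);
translate([0, 672, 621]) cube([987, 224, 207]);
translate([0, 896, 828]) cube([987, 224, 207]);
translate([0, 1120, 1035]) cube([987, 224, 207]);
translate([0, 1344, 1242]) cube([987, 224, 207]);
translate([0, 1568, 1449]) cube([987, 224, 207]);
translate([0, 1792, 1656]) cube([987, 224, 207]);


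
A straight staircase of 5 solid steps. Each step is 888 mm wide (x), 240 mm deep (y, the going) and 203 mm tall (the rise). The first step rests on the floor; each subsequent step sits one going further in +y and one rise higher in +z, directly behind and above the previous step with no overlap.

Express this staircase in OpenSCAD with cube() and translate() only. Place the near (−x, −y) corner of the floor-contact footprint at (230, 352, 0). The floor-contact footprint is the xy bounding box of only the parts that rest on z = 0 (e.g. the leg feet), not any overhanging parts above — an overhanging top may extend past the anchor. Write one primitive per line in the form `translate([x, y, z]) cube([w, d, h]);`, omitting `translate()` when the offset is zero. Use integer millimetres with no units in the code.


translate([230, 352, 0]) cube([888, 240, 203]);
translate([230, 592, 203]) cube([888, 240, 203]);
translate([230, 832, 406]) cube([888, 240, 203]);
translate([230, 1072, 609]) cube([888, 240, 203]);
translate([230, 1312, 812]) cube([888, 240, 203]);


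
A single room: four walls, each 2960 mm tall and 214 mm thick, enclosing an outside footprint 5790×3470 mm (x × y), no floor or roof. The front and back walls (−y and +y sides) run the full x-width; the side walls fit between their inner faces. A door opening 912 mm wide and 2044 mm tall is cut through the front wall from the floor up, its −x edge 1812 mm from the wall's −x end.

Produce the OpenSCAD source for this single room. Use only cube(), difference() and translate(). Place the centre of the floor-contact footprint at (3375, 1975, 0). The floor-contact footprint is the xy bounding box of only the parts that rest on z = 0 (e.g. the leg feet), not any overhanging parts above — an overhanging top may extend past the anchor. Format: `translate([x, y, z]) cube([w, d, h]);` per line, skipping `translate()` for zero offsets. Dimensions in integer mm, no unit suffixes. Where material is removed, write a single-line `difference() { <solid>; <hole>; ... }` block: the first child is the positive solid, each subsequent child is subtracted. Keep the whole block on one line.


difference() { translate([480, 240, 0]) cube([5790, 214, 2960]); translate([2292, 240, 0]) cube([912, 214, 2044]); }
translate([480, 3496, 0]) cube([5790, 214, 2960]);
translate([480, 454, 0]) cube([214, 3042, 2960]);
translate([6056, 454, 0]) cube([214, 3042, 2960]);


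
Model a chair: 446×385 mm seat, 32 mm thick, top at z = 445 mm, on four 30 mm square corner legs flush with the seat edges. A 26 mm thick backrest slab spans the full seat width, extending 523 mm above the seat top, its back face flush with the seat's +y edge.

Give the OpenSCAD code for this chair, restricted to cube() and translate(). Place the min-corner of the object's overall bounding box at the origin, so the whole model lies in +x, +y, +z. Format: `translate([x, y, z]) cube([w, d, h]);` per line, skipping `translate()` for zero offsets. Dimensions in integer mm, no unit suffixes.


translate([0, 0, 413]) cube([446, 385, 32]);
cube([30, 30, 413]);
translate([416, 0, 0]) cube([30, 30, 413]);
translate([0, 355, 0]) cube([30, 30, 413]);
translate([416, 355, 0]) cube([30, 30, 413]);
translate([0, 359, 445]) cube([446, 26, 523]);


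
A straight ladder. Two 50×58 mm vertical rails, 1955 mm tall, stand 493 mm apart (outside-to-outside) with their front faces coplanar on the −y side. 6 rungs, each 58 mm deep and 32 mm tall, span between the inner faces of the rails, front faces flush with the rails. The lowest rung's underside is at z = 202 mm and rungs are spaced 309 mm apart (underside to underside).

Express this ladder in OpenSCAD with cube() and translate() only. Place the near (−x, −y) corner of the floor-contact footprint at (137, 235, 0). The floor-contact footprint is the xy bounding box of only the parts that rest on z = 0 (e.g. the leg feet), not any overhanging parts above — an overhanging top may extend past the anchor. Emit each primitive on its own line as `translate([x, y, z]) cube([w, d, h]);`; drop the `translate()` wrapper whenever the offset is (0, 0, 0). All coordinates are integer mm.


// rung span = 493 - 2*50 = 393
// rung[k] z = 202 + k*309
translate([137, 235, 0]) cube([50, 58, 1955]);
translate([580, 235, 0]) cube([50, 58, 1955]);
translate([187, 235, 202]) cube([393, 58, 32]);
translate([187, 235, 511]) cube([393, 58, 32]);
translate([187, 235, 820]) cube([393, 58, 32]);
translate([187, 235, 1129]) cube([393, 58, 32]);
translate([187, 235, 1438]) cube([393, 58, 32]);
translate([187, 235, 1747]) cube([393, 58, 32]);


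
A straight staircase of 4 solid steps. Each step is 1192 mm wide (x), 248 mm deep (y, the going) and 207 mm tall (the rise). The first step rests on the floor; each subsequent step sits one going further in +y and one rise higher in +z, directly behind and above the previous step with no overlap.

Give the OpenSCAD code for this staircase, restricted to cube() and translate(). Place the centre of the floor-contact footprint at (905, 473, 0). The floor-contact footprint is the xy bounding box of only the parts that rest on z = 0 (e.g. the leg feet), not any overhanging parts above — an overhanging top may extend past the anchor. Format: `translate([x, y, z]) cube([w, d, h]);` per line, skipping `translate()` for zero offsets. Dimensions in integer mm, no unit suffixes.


translate([309, 349, 0]) cube([1192, 248, 207]);
translate([309, 597, 207]) cube([1192, 248, 207]);
translate([309, 845, 414]) cube([1192, 248, 207]);
translate([309, 1093, 621]) cube([1192, 248, 207]);


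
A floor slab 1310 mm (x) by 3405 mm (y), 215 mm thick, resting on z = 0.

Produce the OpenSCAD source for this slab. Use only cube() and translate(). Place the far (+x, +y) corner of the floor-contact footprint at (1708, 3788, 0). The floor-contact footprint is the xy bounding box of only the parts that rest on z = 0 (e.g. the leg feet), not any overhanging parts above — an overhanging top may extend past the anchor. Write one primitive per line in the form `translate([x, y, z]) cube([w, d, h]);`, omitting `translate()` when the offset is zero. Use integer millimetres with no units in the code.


translate([398, 383, 0]) cube([1310, 3405, 215]);


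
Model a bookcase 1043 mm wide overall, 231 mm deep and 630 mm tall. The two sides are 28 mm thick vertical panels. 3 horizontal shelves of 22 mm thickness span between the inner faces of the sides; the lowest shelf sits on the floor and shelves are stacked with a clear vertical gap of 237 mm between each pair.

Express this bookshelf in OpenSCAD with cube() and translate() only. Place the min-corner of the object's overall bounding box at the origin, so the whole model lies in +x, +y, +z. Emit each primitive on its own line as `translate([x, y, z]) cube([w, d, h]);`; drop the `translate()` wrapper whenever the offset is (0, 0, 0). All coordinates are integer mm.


cube([28, 231, 630]);
translate([1015, 0, 0]) cube([28, 231, 630]);
translate([28, 0, 0]) cube([987, 231, 22]);
translate([28, 0, 259]) cube([987, 231, 22]);
translate([28, 0, 518]) cube([987, 231, 22]);


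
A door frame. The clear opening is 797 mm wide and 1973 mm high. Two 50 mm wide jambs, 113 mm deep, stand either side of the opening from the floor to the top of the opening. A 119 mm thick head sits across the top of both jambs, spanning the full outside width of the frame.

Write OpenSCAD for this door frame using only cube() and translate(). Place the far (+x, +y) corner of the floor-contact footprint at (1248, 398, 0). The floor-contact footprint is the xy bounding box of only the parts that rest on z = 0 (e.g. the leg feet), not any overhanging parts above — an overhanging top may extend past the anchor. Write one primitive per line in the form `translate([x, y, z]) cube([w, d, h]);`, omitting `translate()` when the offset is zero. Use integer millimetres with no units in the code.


translate([351, 285, 0]) cube([50, 113, 1973]);
translate([1198, 285, 0]) cube([50, 113, 1973]);
translate([351, 285, 1973]) cube([897, 113, 119]);


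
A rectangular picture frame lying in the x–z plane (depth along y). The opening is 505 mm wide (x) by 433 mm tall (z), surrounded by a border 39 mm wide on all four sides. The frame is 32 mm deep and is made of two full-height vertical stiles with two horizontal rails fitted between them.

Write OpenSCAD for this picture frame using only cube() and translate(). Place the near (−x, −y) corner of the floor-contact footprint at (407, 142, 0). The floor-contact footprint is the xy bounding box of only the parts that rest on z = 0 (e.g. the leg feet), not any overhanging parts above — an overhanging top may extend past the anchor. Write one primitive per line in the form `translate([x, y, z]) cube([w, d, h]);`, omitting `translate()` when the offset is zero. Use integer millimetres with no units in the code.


translate([407, 142, 0]) cube([39, 32, 511]);
translate([951, 142, 0]) cube([39, 32, 511]);
translate([446, 142, 0]) cube([505, 32, 39]);
translate([446, 142, 472]) cube([505, 32, 39]);


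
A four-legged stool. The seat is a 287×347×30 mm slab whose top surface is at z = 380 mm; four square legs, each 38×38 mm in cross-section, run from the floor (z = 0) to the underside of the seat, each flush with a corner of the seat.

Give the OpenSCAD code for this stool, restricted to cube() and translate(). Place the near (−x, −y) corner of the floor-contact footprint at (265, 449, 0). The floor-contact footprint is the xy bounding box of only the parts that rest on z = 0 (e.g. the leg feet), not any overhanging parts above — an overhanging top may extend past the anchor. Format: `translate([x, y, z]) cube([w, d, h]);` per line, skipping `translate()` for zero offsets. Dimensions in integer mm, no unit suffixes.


// leg_h = 380 - 30 = 350
translate([265, 449, 350]) cube([287, 347, 30]);
translate([265, 449, 0]) cube([38, 38, 350]);
translate([514, 449, 0]) cube([38, 38, 350]);
translate([265, 758, 0]) cube([38, 38, 350]);
translate([514, 758, 0]) cube([38, 38, 350]);


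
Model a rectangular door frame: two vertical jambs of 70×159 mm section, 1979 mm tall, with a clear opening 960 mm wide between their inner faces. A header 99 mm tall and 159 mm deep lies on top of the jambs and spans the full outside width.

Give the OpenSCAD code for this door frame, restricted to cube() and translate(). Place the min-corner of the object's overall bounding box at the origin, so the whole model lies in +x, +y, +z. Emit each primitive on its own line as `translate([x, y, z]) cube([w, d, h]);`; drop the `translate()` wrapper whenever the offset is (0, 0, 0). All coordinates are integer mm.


cube([70, 159, 1979]);
translate([1030, 0, 0]) cube([70, 159, 1979]);
translate([0, 0, 1979]) cube([1100, 159, 99]);


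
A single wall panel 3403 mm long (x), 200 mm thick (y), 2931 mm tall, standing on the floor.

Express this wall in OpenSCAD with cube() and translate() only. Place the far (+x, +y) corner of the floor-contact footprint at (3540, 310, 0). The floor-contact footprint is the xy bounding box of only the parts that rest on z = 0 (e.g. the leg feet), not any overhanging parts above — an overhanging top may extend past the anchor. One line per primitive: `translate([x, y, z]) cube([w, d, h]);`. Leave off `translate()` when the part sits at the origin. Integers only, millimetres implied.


translate([137, 110, 0]) cube([3403, 200, 2931]);


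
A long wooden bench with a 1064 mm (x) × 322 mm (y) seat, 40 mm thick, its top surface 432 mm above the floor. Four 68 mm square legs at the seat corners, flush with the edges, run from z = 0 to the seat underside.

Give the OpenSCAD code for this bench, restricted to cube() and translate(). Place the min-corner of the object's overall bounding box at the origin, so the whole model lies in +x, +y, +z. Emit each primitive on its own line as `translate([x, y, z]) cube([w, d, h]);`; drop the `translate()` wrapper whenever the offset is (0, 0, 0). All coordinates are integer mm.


translate([0, 0, 392]) cube([1064, 322, 40]);
cube([68, 68, 392]);
translate([0, 254, 0]) cube([68, 68, 392]);
translate([996, 0, 0]) cube([68, 68, 392]);
translate([996, 254, 0]) cube([68, 68, 392]);


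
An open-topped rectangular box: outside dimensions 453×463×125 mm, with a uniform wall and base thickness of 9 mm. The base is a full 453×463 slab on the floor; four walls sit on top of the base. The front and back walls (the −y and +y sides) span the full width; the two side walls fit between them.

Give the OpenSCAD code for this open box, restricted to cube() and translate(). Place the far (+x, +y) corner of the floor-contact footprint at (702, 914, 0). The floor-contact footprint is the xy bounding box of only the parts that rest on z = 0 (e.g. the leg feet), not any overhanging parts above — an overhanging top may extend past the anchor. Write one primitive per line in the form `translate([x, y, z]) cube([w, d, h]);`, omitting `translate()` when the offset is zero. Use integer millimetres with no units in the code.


translate([249, 451, 0]) cube([453, 463, 9]);
translate([249, 451, 9]) cube([453, 9, 116]);
translate([249, 905, 9]) cube([453, 9, 116]);
translate([249, 460, 9]) cube([9, 445, 116]);
translate([693, 460, 9]) cube([9, 445, 116]);


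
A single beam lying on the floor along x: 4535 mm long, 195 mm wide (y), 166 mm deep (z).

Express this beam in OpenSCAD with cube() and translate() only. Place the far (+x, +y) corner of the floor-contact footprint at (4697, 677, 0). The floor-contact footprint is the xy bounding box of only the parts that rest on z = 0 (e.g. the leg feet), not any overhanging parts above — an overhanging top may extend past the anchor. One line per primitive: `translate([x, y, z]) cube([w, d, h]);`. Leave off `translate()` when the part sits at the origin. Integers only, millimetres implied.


translate([162, 482, 0]) cube([4535, 195, 166]);


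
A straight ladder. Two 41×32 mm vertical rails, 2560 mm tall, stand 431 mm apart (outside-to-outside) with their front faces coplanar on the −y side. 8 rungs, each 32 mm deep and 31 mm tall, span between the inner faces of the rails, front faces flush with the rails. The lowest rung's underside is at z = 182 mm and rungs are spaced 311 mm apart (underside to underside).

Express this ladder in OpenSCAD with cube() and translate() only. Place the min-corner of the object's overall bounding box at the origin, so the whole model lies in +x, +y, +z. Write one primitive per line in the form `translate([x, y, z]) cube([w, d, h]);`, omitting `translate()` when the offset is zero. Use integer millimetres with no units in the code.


// rung span = 431 - 2*41 = 349
// rung[k] z = 182 + k*311
cube([41, 32, 2560]);
translate([390, 0, 0]) cube([41, 32, 2560]);
translate([41, 0, 182]) cube([349, 32, 31]);
translate([41, 0, 493]) cube([349, 32, 31]);
translate([41, 0, 804]) cube([349, 32, 31]);
translate([41, 0, 1115]) cube([349, 32, 31]);
translate([41, 0, 1426]) cube([349, 32, 31]);
translate([41, 0, 1737]) cube([349, 32, 31]);
translate([41, 0, 2048]) cube([349, 32, 31]);
translate([41, 0, 2359]) cube([349, 32, 31]);


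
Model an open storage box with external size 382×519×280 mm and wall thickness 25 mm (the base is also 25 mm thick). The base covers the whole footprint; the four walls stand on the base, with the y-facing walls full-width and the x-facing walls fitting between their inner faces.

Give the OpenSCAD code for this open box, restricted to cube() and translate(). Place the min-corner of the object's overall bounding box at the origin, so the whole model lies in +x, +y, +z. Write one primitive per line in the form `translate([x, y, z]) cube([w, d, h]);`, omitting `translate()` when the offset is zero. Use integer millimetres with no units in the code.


cube([382, 519, 25]);
translate([0, 0, 25]) cube([382, 25, 255]);
translate([0, 494, 25]) cube([382, 25, 255]);
translate([0, 25, 25]) cube([25, 469, 255]);
translate([357, 25, 25]) cube([25, 469, 255]);


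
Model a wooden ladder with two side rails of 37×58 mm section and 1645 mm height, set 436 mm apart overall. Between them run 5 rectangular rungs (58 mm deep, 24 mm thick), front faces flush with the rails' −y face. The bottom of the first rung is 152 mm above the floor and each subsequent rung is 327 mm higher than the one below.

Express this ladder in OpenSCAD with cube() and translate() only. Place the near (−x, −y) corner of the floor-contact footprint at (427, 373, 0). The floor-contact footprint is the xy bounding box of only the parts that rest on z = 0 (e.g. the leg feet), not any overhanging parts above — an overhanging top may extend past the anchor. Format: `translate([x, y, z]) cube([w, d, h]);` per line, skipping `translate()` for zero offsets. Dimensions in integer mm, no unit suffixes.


translate([427, 373, 0]) cube([37, 58, 1645]);
translate([826, 373, 0]) cube([37, 58, 1645]);
translate([464, 373, 152]) cube([362, 58, 24]);
translate([464, 373, 479]) cube([362, 58, 24]);
translate([464, 373, 806]) cube([362, 58, 24]);
translate([464, 373, 1133]) cube([362, 58, 24]);
translate([464, 373, 1460]) cube([362, 58, 24]);


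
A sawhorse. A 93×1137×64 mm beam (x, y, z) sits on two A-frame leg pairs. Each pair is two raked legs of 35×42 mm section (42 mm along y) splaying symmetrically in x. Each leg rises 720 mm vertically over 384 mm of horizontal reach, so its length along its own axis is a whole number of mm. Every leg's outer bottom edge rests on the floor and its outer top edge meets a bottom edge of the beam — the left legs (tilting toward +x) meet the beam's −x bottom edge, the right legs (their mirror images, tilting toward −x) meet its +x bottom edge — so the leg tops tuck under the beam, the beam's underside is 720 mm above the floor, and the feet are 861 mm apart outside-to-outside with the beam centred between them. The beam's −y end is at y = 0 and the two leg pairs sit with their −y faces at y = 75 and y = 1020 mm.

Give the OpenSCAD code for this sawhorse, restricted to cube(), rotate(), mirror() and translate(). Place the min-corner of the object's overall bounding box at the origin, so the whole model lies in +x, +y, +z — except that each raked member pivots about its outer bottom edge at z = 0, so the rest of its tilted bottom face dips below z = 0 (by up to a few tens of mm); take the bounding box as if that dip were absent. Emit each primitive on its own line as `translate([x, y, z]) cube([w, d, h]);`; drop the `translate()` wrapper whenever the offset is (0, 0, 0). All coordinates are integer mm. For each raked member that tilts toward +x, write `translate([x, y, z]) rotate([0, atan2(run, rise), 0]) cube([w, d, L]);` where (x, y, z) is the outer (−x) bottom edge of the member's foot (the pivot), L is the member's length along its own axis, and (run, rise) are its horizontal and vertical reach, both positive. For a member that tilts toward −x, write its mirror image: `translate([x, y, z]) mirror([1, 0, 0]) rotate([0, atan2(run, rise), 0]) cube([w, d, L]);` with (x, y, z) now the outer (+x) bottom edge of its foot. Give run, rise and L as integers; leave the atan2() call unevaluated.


// leg length = √(384² + 720²) = 816
// right-leg outer foot x = 2·384 + 93 = 861
// beam min-corner = (384, 0, 720)
translate([384, 0, 720]) cube([93, 1137, 64]);
translate([0, 75, 0]) rotate([0, atan2(384, 720), 0]) cube([35, 42, 816]);
translate([861, 75, 0]) mirror([1, 0, 0]) rotate([0, atan2(384, 720), 0]) cube([35, 42, 816]);
translate([0, 1020, 0]) rotate([0, atan2(384, 720), 0]) cube([35, 42, 816]);
translate([861, 1020, 0]) mirror([1, 0, 0]) rotate([0, atan2(384, 720), 0]) cube([35, 42, 816]);


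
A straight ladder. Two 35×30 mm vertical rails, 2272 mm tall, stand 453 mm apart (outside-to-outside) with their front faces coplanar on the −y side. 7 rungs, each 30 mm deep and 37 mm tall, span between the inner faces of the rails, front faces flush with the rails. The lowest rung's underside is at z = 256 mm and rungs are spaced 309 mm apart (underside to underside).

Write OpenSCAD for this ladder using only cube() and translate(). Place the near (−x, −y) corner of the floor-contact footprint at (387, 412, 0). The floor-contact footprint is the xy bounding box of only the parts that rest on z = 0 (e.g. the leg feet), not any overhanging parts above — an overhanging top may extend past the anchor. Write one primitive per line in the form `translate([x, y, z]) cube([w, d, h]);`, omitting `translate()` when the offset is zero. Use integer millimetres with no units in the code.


// rung span = 453 - 2*35 = 383
// rung[k] z = 256 + k*309
translate([387, 412, 0]) cube([35, 30, 2272]);
translate([805, 412, 0]) cube([35, 30, 2272]);
translate([422, 412, 256]) cube([383, 30, 37]);
translate([422, 412, 565]) cube([383, 30, 37]);
translate([422, 412, 874]) cube([383, 30, 37]);
translate([422, 412, 1183]) cube([383, 30, 37]);
translate([422, 412, 1492]) cube([383, 30, 37]);
translate([422, 412, 1801]) cube([383, 30, 37]);
translate([422, 412, 2110]) cube([383, 30, 37]);


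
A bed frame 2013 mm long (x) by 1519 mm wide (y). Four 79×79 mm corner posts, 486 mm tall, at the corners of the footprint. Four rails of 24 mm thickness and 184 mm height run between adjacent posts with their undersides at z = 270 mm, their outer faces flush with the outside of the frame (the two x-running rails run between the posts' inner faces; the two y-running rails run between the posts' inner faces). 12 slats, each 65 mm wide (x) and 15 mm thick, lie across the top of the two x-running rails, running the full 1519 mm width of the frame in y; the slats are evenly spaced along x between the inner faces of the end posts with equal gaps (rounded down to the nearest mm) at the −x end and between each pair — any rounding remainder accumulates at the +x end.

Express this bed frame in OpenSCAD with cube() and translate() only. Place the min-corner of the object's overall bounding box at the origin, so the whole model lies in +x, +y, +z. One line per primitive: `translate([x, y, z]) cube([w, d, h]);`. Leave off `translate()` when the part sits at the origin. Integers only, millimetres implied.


cube([79, 79, 486]);
translate([0, 1440, 0]) cube([79, 79, 486]);
translate([1934, 0, 0]) cube([79, 79, 486]);
translate([1934, 1440, 0]) cube([79, 79, 486]);
translate([79, 0, 270]) cube([1855, 24, 184]);
translate([79, 1495, 270]) cube([1855, 24, 184]);
translate([0, 79, 270]) cube([24, 1361, 184]);
translate([1989, 79, 270]) cube([24, 1361, 184]);
translate([161, 0, 454]) cube([65, 1519, 15]);
translate([308, 0, 454]) cube([65, 1519, 15]);
translate([455, 0, 454]) cube([65, 1519, 15]);
translate([602, 0, 454]) cube([65, 1519, 15]);
translate([749, 0, 454]) cube([65, 1519, 15]);
translate([896, 0, 454]) cube([65, 1519, 15]);
translate([1043, 0, 454]) cube([65, 1519, 15]);
translate([1190, 0, 454]) cube([65, 1519, 15]);
translate([1337, 0, 454]) cube([65, 1519, 15]);
translate([1484, 0, 454]) cube([65, 1519, 15]);
translate([1631, 0, 454]) cube([65, 1519, 15]);
translate([1778, 0, 454]) cube([65, 1519, 15]);


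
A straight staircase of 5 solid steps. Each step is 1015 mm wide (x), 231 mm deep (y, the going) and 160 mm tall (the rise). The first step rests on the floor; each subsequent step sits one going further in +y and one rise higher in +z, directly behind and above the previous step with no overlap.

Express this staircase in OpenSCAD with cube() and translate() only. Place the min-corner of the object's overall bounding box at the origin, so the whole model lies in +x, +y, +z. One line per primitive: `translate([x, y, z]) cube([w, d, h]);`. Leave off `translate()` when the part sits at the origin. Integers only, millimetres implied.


cube([1015, 231, 160]);
translate([0, 231, 160]) cube([1015, 231, 160]);
translate([0, 462, 320]) cube([1015, 231, 160]);
translate([0, 693, 480]) cube([1015, 231, 160]);
translate([0, 924, 640]) cube([1015, 231, 160]);


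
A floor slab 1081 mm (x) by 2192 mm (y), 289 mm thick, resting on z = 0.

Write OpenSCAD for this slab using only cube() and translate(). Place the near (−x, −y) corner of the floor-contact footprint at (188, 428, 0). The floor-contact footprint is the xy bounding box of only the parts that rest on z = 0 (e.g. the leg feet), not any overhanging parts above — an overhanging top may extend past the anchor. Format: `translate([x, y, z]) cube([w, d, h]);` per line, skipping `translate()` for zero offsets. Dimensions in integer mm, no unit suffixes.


translate([188, 428, 0]) cube([1081, 2192, 289]);


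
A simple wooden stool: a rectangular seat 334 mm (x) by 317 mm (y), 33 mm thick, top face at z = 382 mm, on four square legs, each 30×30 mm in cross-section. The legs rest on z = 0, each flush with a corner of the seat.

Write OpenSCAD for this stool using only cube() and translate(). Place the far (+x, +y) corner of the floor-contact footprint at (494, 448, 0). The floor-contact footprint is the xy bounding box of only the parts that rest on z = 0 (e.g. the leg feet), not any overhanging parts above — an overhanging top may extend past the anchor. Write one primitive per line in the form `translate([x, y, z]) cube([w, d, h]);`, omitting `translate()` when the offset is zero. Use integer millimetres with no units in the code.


translate([160, 131, 349]) cube([334, 317, 33]);
translate([160, 131, 0]) cube([30, 30, 349]);
translate([464, 131, 0]) cube([30, 30, 349]);
translate([160, 418, 0]) cube([30, 30, 349]);
translate([464, 418, 0]) cube([30, 30, 349]);


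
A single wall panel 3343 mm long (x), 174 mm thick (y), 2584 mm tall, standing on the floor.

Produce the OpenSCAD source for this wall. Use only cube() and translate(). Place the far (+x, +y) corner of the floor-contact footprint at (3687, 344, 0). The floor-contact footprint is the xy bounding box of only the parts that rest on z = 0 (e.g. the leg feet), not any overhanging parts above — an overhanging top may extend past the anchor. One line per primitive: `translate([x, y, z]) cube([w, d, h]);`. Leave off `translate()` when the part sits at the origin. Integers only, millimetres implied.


translate([344, 170, 0]) cube([3343, 174, 2584]);


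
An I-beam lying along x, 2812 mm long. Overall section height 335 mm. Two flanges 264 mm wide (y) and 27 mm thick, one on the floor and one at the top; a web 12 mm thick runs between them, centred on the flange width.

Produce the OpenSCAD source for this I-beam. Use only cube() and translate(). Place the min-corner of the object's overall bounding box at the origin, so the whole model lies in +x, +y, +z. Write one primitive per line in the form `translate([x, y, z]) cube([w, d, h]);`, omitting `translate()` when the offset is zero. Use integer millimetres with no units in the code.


cube([2812, 264, 27]);
translate([0, 126, 27]) cube([2812, 12, 281]);
translate([0, 0, 308]) cube([2812, 264, 27]);


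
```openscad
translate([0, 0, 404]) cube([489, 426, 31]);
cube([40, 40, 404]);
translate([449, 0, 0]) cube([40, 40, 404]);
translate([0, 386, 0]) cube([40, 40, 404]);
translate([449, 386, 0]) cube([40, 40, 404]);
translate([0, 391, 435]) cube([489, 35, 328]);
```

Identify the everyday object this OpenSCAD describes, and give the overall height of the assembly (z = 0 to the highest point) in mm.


A chair. The overall height is 763 mm.

A slab on four corner posts with a tall panel at the back — a chair. The seat slab sits at z = 404 with thickness 31, and the 328 mm backrest starts at the seat top, so the overall height is 404 + 31 + 328 = 763 mm.


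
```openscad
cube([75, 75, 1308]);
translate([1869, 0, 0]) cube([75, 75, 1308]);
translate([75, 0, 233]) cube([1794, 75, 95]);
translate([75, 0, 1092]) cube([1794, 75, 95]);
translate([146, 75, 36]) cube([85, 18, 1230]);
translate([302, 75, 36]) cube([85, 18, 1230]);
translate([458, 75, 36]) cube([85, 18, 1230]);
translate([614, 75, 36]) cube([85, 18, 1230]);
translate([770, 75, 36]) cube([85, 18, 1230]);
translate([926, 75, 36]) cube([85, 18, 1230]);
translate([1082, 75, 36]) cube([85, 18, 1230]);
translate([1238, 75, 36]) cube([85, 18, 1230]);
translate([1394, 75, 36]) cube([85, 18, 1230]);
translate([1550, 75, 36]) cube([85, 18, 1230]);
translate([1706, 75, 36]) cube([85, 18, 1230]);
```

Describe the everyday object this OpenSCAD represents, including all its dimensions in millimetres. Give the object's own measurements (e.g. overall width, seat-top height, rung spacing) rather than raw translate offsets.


A fence section. Two 75×75 mm posts, 1308 mm tall, stand on the floor with a clear span of 1794 mm between their inner faces. Two horizontal rails of 75×95 mm section span the gap between the posts with their undersides at z = 233 mm and z = 1092 mm, flush with the posts' −y face. 11 pickets, each 85 mm wide, 18 mm thick and 1230 mm tall, are fixed to the +y face of the rails with their bottoms at z = 36 mm, spaced across the span with a 71 mm gap after the −x post and between neighbouring pickets, with 78 mm left before the +x post.


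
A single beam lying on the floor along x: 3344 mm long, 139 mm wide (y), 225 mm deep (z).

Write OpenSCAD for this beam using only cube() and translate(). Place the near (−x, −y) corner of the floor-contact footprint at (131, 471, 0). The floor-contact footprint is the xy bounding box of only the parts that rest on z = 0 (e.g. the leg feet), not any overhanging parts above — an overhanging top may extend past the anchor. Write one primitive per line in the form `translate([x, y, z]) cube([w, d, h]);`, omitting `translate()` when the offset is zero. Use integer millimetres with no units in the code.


translate([131, 471, 0]) cube([3344, 139, 225]);


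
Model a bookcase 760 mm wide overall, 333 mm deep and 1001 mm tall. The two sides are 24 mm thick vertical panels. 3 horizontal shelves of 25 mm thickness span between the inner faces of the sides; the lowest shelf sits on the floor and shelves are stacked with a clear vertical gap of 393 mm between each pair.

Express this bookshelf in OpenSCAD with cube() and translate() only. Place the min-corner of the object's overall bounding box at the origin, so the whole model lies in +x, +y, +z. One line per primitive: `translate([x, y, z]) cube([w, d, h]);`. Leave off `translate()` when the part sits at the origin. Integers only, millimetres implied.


cube([24, 333, 1001]);
translate([736, 0, 0]) cube([24, 333, 1001]);
translate([24, 0, 0]) cube([712, 333, 25]);
translate([24, 0, 418]) cube([712, 333, 25]);
translate([24, 0, 836]) cube([712, 333, 25]);


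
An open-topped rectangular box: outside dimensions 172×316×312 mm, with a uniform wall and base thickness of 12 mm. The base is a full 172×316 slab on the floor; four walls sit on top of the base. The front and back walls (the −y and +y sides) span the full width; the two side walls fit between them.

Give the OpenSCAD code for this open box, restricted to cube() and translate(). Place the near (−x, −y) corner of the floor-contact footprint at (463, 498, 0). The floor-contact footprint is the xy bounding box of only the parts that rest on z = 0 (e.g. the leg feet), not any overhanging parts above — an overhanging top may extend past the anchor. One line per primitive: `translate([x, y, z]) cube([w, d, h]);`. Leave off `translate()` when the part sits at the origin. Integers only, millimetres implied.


translate([463, 498, 0]) cube([172, 316, 12]);
translate([463, 498, 12]) cube([172, 12, 300]);
translate([463, 802, 12]) cube([172, 12, 300]);
translate([463, 510, 12]) cube([12, 292, 300]);
translate([623, 510, 12]) cube([12, 292, 300]);
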